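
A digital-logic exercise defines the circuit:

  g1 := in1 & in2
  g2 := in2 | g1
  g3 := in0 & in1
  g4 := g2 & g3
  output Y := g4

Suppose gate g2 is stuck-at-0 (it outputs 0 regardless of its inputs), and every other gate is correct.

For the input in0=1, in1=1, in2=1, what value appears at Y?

Propagate with g2 forced: g1=1, g2=0 [stuck-at-0], g3=1, g4=0.
So Y = 0. (Without the fault it would be 1.)

0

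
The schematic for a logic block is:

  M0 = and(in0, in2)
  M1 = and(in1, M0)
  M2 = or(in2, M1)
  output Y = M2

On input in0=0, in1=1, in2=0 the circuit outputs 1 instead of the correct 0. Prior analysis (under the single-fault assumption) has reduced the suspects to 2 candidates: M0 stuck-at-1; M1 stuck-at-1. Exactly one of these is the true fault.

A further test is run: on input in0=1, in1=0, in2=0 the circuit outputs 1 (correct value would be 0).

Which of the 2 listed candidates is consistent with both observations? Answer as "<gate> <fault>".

M1 stuck-at-1

Evaluate each candidate on input in0=1, in1=0, in2=0:
  M0 stuck-at-1: M0=1 [stuck-at-1], M1=0, M2=0 → 0 — eliminated
  M1 stuck-at-1: M0=0, M1=1 [stuck-at-1], M2=1 → 1 — matches
Only M1 stuck-at-1 reproduces the observed 1.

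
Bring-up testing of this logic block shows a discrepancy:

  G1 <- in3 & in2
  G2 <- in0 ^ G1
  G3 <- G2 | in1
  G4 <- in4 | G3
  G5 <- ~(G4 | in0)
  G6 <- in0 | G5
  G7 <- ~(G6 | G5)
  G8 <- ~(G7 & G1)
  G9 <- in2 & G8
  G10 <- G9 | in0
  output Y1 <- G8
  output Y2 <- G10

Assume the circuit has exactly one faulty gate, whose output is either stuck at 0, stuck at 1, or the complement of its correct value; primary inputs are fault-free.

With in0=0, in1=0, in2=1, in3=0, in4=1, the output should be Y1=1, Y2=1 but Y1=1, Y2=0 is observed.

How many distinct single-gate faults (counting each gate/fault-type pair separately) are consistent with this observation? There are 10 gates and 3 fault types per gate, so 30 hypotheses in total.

4

Fault-free: G1=0, G2=0, G3=0, G4=1, G5=0, G6=0, G7=1, G8=1, G9=1, G10=1 → Y1=1, Y2=1. Observed Y1=1, Y2=0.
  G1: none of the 3 fault types match ✗
  G2: none of the 3 fault types match ✗
  G3: none of the 3 fault types match ✗
  G4: none of the 3 fault types match ✗
  G5: none of the 3 fault types match ✗
  G6: none of the 3 fault types match ✗
  G7: none of the 3 fault types match ✗
  G8: none of the 3 fault types match ✗
  G9: stuck-at-0, inverted output ✓; others ✗
  G10: stuck-at-0, inverted output ✓; others ✗
Consistent faults: {G9 stuck-at-0, G9 inverted output, G10 stuck-at-0, G10 inverted output} — 4 in all.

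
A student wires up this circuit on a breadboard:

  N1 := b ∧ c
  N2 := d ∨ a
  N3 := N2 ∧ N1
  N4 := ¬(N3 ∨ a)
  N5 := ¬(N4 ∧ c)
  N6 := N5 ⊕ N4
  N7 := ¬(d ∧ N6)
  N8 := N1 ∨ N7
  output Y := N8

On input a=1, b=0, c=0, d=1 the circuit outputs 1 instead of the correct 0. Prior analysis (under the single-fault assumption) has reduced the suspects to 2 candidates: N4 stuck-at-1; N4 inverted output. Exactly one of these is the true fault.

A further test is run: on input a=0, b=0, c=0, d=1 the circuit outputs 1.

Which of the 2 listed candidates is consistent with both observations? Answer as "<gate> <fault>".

Evaluate each candidate on input a=0, b=0, c=0, d=1:
  N4 stuck-at-1: N1=0, N2=1, N3=0, N4=1 [stuck-at-1], N5=1, N6=0, N7=1, N8=1 → 1 — matches
  N4 inverted output: N1=0, N2=1, N3=0, N4=0 [inverted output], N5=1, N6=1, N7=0, N8=0 → 0 — eliminated
Only N4 stuck-at-1 reproduces the observed 1.

N4 stuck-at-1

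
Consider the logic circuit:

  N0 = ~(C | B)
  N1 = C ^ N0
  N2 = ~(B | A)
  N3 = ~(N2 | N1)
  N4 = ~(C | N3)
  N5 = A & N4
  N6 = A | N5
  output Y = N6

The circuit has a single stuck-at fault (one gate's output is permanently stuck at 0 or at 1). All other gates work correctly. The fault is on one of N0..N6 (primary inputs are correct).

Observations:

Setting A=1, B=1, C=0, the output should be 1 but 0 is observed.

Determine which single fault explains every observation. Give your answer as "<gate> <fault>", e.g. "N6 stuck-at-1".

N6 stuck-at-0

Fault-free values for test 1 (A=1, B=1, C=0): N0=0, N1=0, N2=0, N3=1, N4=0, N5=0, N6=1, giving Y=1. Observed 0.
Test 1: faults giving observed 0 are {N6 stuck-at-0}.
Only N6 stuck-at-0 is consistent with every test.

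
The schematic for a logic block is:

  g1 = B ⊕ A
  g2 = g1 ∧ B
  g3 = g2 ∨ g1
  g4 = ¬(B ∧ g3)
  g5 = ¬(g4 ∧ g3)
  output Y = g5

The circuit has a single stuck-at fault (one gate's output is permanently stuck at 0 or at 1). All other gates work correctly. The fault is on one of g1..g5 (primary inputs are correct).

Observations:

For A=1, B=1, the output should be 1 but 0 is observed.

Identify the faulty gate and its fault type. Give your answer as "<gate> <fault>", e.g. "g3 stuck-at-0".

Fault-free values for test 1 (A=1, B=1): g1=0, g2=0, g3=0, g4=1, g5=1, giving Y=1. Observed 0.
Test 1: faults giving observed 0 are {g5 stuck-at-0}.
Only g5 stuck-at-0 is consistent with every test.

g5 stuck-at-0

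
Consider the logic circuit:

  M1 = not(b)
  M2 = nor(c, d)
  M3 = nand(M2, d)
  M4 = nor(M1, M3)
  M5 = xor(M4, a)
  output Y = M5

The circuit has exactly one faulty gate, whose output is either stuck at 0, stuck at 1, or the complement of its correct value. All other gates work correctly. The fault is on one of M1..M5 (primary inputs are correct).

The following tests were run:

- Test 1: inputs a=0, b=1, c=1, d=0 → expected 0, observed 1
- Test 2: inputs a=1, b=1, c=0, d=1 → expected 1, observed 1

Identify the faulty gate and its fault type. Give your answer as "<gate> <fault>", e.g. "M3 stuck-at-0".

M5 stuck-at-1

Fault-free values for test 1 (a=0, b=1, c=1, d=0): M1=0, M2=0, M3=1, M4=0, M5=0, giving Y=0. Observed 1.
Test 1: faults giving observed 1 are {M3 stuck-at-0, M3 inverted output, M4 stuck-at-1, M4 inverted output, M5 stuck-at-1, M5 inverted output}.
Test 2 (a=1, b=1, c=0, d=1): fault-free M1=0, M2=0, M3=1, M4=0, M5=1 → 1; observed 1. Eliminates M3 stuck-at-0, M3 inverted output, M4 stuck-at-1, M4 inverted output, M5 inverted output.
Only M5 stuck-at-1 is consistent with every test.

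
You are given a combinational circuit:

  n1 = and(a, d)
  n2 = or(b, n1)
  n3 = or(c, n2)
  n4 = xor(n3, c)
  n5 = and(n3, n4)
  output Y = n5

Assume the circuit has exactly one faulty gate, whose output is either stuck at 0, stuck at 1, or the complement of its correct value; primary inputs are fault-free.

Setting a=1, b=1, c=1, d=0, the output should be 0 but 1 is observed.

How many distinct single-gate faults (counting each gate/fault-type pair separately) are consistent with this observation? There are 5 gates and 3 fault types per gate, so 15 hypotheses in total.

4

Fault-free: n1=0, n2=1, n3=1, n4=0, n5=0 → 0. Observed 1.
  n1: none of the 3 fault types match ✗
  n2: none of the 3 fault types match ✗
  n3: none of the 3 fault types match ✗
  n4: stuck-at-1, inverted output ✓; others ✗
  n5: stuck-at-1, inverted output ✓; others ✗
Consistent faults: {n4 stuck-at-1, n4 inverted output, n5 stuck-at-1, n5 inverted output} — 4 in all.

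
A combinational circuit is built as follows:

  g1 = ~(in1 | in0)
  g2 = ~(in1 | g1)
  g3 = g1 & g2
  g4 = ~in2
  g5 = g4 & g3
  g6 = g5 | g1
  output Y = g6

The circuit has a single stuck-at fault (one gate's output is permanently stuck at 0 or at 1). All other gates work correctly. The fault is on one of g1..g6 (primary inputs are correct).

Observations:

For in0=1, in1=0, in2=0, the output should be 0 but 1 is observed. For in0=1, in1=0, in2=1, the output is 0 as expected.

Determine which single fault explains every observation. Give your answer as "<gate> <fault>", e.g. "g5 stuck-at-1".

Fault-free values for test 1 (in0=1, in1=0, in2=0): g1=0, g2=1, g3=0, g4=1, g5=0, g6=0, giving Y=0. Observed 1.
Test 1: faults giving observed 1 are {g1 stuck-at-1, g3 stuck-at-1, g5 stuck-at-1, g6 stuck-at-1}.
Test 2 (in0=1, in1=0, in2=1): fault-free g1=0, g2=1, g3=0, g4=0, g5=0, g6=0 → 0; observed 0. Eliminates g1 stuck-at-1, g5 stuck-at-1, g6 stuck-at-1.
Only g3 stuck-at-1 is consistent with every test.

g3 stuck-at-1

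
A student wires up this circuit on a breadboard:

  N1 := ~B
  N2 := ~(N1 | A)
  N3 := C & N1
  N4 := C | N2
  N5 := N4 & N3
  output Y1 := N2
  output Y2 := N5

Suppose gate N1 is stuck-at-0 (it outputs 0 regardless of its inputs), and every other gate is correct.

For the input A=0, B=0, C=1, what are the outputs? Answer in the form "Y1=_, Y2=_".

Propagate with N1 forced: N1=0 [stuck-at-0], N2=1, N3=0, N4=1, N5=0.
So the outputs are Y1=1, Y2=0. (Without the fault they would be Y1=0, Y2=1.)

Y1=1, Y2=0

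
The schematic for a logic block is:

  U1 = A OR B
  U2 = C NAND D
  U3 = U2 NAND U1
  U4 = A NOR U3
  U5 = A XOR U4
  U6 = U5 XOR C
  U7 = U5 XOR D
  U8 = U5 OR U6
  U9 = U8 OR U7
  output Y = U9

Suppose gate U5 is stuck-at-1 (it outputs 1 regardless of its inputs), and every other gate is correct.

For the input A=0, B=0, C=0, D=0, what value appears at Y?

1

Propagate with U5 forced: U1=0, U2=1, U3=1, U4=0, U5=1 [stuck-at-1], U6=1, U7=1, U8=1, U9=1.
So Y = 1. (Without the fault it would be 0.)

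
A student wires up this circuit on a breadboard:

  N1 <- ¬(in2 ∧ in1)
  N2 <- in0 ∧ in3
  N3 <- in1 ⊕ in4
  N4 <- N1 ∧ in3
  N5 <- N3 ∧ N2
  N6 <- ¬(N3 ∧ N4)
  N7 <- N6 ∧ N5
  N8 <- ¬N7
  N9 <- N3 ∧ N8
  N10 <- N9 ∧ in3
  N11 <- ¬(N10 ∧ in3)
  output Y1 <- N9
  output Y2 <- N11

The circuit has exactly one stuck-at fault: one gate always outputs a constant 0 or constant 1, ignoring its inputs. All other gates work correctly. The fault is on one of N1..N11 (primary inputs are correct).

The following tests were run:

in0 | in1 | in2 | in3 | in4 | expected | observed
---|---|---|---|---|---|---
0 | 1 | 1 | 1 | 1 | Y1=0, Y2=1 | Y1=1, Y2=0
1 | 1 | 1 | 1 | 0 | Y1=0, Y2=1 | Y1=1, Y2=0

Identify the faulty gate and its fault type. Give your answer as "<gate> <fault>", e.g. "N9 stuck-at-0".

Fault-free values for test 1 (in0=0, in1=1, in2=1, in3=1, in4=1): N1=0, N2=0, N3=0, N4=0, N5=0, N6=1, N7=0, N8=1, N9=0, N10=0, N11=1, giving Y1=0, Y2=1. Observed Y1=1, Y2=0.
Test 1: faults giving observed Y1=1, Y2=0 are {N3 stuck-at-1, N9 stuck-at-1}.
Test 2 (in0=1, in1=1, in2=1, in3=1, in4=0): fault-free N1=0, N2=1, N3=1, N4=0, N5=1, N6=1, N7=1, N8=0, N9=0, N10=0, N11=1 → Y1=0, Y2=1; observed Y1=1, Y2=0. Eliminates N3 stuck-at-1.
Only N9 stuck-at-1 is consistent with every test.

N9 stuck-at-1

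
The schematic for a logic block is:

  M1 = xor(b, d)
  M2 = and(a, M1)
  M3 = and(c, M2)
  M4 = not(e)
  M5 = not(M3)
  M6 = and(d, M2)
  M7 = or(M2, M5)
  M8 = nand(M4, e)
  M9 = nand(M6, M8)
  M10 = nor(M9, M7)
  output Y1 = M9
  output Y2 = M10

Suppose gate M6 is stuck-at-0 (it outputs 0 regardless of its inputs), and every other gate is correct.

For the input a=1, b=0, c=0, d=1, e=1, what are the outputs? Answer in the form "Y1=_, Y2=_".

Propagate with M6 forced: M1=1, M2=1, M3=0, M4=0, M5=1, M6=0 [stuck-at-0], M7=1, M8=1, M9=1, M10=0.
So the outputs are Y1=1, Y2=0. (Without the fault they would be Y1=0, Y2=0.)

Y1=1, Y2=0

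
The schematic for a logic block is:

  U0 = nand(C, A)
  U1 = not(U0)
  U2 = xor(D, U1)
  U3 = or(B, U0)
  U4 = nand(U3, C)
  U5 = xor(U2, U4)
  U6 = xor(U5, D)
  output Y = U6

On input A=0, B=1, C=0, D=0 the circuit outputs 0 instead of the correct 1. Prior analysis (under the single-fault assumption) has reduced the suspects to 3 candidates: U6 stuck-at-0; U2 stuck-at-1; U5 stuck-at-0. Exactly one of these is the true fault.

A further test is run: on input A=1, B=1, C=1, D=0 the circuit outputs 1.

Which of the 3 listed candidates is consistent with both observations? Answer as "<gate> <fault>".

U2 stuck-at-1

Evaluate each candidate on input A=1, B=1, C=1, D=0:
  U6 stuck-at-0: U0=0, U1=1, U2=1, U3=1, U4=0, U5=1, U6=0 [stuck-at-0] → 0 — eliminated
  U2 stuck-at-1: U0=0, U1=1, U2=1 [stuck-at-1], U3=1, U4=0, U5=1, U6=1 → 1 — matches
  U5 stuck-at-0: U0=0, U1=1, U2=1, U3=1, U4=0, U5=0 [stuck-at-0], U6=0 → 0 — eliminated
Only U2 stuck-at-1 reproduces the observed 1.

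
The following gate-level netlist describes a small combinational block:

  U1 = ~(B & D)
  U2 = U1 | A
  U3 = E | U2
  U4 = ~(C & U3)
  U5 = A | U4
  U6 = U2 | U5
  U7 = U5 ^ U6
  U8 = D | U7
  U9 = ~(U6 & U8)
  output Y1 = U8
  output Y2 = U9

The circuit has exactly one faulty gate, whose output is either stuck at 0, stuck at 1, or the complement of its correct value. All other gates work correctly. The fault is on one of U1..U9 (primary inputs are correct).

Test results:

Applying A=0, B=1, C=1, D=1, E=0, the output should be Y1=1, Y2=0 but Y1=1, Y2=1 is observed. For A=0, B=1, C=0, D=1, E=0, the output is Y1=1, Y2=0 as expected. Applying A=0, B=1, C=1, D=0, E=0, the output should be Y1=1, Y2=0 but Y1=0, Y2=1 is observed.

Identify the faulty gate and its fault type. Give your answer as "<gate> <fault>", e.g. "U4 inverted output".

U3 inverted output

Fault-free values for test 1 (A=0, B=1, C=1, D=1, E=0): U1=0, U2=0, U3=0, U4=1, U5=1, U6=1, U7=0, U8=1, U9=0, giving Y1=1, Y2=0. Observed Y1=1, Y2=1.
Test 1: faults giving observed Y1=1, Y2=1 are {U3 stuck-at-1, U3 inverted output, U4 stuck-at-0, U4 inverted output, U5 stuck-at-0, U5 inverted output, U6 stuck-at-0, U6 inverted output, U9 stuck-at-1, U9 inverted output}.
Test 2 (A=0, B=1, C=0, D=1, E=0): fault-free U1=0, U2=0, U3=0, U4=1, U5=1, U6=1, U7=0, U8=1, U9=0 → Y1=1, Y2=0; observed Y1=1, Y2=0. Eliminates U4 stuck-at-0, U4 inverted output, U5 stuck-at-0, U5 inverted output, U6 stuck-at-0, U6 inverted output, U9 stuck-at-1, U9 inverted output.
Test 3 (A=0, B=1, C=1, D=0, E=0): fault-free U1=1, U2=1, U3=1, U4=0, U5=0, U6=1, U7=1, U8=1, U9=0 → Y1=1, Y2=0; observed Y1=0, Y2=1. Eliminates U3 stuck-at-1.
Only U3 inverted output is consistent with every test.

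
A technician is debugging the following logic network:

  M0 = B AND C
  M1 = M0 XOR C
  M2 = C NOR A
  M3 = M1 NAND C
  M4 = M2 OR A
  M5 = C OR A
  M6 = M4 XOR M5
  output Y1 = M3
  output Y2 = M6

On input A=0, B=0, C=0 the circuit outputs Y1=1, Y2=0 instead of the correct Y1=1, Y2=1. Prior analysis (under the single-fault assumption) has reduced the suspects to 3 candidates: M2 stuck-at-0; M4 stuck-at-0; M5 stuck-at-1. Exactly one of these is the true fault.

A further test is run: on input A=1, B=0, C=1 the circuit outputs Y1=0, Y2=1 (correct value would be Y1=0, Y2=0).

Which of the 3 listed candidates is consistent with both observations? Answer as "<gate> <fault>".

Evaluate each candidate on input A=1, B=0, C=1:
  M2 stuck-at-0: M0=0, M1=1, M2=0 [stuck-at-0], M3=0, M4=1, M5=1, M6=0 → Y1=0, Y2=0 — eliminated
  M4 stuck-at-0: M0=0, M1=1, M2=0, M3=0, M4=0 [stuck-at-0], M5=1, M6=1 → Y1=0, Y2=1 — matches
  M5 stuck-at-1: M0=0, M1=1, M2=0, M3=0, M4=1, M5=1 [stuck-at-1], M6=0 → Y1=0, Y2=0 — eliminated
Only M4 stuck-at-0 reproduces the observed Y1=0, Y2=1.

M4 stuck-at-0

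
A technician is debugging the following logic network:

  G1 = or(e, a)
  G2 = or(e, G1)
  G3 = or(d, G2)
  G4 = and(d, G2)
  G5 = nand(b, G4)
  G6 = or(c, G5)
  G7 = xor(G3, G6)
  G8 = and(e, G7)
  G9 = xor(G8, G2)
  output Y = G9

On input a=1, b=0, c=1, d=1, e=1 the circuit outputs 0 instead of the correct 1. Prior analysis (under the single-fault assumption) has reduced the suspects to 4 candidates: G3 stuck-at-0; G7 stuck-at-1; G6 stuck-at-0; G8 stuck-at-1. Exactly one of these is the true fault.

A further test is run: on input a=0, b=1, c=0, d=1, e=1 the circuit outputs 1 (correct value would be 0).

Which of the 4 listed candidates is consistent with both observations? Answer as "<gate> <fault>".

Evaluate each candidate on input a=0, b=1, c=0, d=1, e=1:
  G3 stuck-at-0: G1=1, G2=1, G3=0 [stuck-at-0], G4=1, G5=0, G6=0, G7=0, G8=0, G9=1 → 1 — matches
  G7 stuck-at-1: G1=1, G2=1, G3=1, G4=1, G5=0, G6=0, G7=1 [stuck-at-1], G8=1, G9=0 → 0 — eliminated
  G6 stuck-at-0: G1=1, G2=1, G3=1, G4=1, G5=0, G6=0 [stuck-at-0], G7=1, G8=1, G9=0 → 0 — eliminated
  G8 stuck-at-1: G1=1, G2=1, G3=1, G4=1, G5=0, G6=0, G7=1, G8=1 [stuck-at-1], G9=0 → 0 — eliminated
Only G3 stuck-at-0 reproduces the observed 1.

G3 stuck-at-0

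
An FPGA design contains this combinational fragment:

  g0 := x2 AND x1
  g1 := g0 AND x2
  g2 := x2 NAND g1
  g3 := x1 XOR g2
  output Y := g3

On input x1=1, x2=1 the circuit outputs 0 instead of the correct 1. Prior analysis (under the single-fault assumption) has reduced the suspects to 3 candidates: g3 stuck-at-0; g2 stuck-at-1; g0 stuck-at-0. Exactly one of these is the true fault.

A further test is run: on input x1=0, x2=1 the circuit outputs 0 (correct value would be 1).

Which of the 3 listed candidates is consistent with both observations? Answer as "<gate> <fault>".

g3 stuck-at-0

Evaluate each candidate on input x1=0, x2=1:
  g3 stuck-at-0: g0=0, g1=0, g2=1, g3=0 [stuck-at-0] → 0 — matches
  g2 stuck-at-1: g0=0, g1=0, g2=1 [stuck-at-1], g3=1 → 1 — eliminated
  g0 stuck-at-0: g0=0 [stuck-at-0], g1=0, g2=1, g3=1 → 1 — eliminated
Only g3 stuck-at-0 reproduces the observed 0.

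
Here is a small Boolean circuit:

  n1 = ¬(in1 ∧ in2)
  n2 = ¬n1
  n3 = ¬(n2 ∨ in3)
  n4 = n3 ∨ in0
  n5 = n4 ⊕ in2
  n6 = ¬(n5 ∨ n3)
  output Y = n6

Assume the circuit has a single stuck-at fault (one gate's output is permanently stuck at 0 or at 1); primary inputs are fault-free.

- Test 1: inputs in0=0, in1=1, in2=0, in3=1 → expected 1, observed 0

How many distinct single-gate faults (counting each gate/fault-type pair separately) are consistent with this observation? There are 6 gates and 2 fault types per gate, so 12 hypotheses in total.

4

Fault-free: n1=1, n2=0, n3=0, n4=0, n5=0, n6=1 → 1. Observed 0.
  n1 stuck-at-0: output 1 ✗
  n1 stuck-at-1: output 1 ✗
  n2 stuck-at-0: output 1 ✗
  n2 stuck-at-1: output 1 ✗
  n3 stuck-at-0: output 1 ✗
  n3 stuck-at-1: output 0 ✓
  n4 stuck-at-0: output 1 ✗
  n4 stuck-at-1: output 0 ✓
  n5 stuck-at-0: output 1 ✗
  n5 stuck-at-1: output 0 ✓
  n6 stuck-at-0: output 0 ✓
  n6 stuck-at-1: output 1 ✗
Consistent faults: {n3 stuck-at-1, n4 stuck-at-1, n5 stuck-at-1, n6 stuck-at-0} — 4 in all.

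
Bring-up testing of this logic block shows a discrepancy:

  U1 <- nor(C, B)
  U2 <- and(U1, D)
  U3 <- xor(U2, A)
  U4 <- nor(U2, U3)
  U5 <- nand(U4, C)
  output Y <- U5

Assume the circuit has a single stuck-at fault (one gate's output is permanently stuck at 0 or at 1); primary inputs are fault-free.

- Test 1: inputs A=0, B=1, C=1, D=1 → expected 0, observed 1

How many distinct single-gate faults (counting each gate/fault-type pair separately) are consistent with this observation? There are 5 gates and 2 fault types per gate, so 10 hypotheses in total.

Fault-free: U1=0, U2=0, U3=0, U4=1, U5=0 → 0. Observed 1.
  U1 stuck-at-0: output 0 ✗
  U1 stuck-at-1: output 1 ✓
  U2 stuck-at-0: output 0 ✗
  U2 stuck-at-1: output 1 ✓
  U3 stuck-at-0: output 0 ✗
  U3 stuck-at-1: output 1 ✓
  U4 stuck-at-0: output 1 ✓
  U4 stuck-at-1: output 0 ✗
  U5 stuck-at-0: output 0 ✗
  U5 stuck-at-1: output 1 ✓
Consistent faults: {U1 stuck-at-1, U2 stuck-at-1, U3 stuck-at-1, U4 stuck-at-0, U5 stuck-at-1} — 5 in all.

5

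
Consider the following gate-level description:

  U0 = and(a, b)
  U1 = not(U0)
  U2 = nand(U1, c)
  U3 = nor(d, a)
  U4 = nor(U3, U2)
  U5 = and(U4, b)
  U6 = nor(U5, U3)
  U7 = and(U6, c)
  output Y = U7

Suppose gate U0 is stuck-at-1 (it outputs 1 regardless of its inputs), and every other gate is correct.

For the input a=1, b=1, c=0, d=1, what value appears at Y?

Propagate with U0 forced: U0=1 [stuck-at-1], U1=0, U2=1, U3=0, U4=0, U5=0, U6=1, U7=0.
So Y = 0. (Same as the fault-free value — the fault is masked on this input.)

0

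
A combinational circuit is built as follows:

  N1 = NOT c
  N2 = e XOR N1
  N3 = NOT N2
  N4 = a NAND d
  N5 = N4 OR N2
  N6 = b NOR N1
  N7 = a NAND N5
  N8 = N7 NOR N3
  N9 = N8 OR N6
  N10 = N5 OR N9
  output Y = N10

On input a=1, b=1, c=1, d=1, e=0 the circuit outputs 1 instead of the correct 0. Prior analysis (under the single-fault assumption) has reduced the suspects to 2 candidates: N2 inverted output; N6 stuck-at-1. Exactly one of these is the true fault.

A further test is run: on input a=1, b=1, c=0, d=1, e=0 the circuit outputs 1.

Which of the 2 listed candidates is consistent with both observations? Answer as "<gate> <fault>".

Evaluate each candidate on input a=1, b=1, c=0, d=1, e=0:
  N2 inverted output: N1=1, N2=0 [inverted output], N3=1, N4=0, N5=0, N6=0, N7=1, N8=0, N9=0, N10=0 → 0 — eliminated
  N6 stuck-at-1: N1=1, N2=1, N3=0, N4=0, N5=1, N6=1 [stuck-at-1], N7=0, N8=1, N9=1, N10=1 → 1 — matches
Only N6 stuck-at-1 reproduces the observed 1.

N6 stuck-at-1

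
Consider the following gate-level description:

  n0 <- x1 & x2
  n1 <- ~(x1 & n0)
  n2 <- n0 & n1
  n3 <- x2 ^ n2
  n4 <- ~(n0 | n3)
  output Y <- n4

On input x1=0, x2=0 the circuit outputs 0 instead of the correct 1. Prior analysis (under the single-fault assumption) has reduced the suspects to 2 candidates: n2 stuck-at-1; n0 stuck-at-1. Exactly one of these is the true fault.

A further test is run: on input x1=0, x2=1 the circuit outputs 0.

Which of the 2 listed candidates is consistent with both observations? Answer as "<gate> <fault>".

Evaluate each candidate on input x1=0, x2=1:
  n2 stuck-at-1: n0=0, n1=1, n2=1 [stuck-at-1], n3=0, n4=1 → 1 — eliminated
  n0 stuck-at-1: n0=1 [stuck-at-1], n1=1, n2=1, n3=0, n4=0 → 0 — matches
Only n0 stuck-at-1 reproduces the observed 0.

n0 stuck-at-1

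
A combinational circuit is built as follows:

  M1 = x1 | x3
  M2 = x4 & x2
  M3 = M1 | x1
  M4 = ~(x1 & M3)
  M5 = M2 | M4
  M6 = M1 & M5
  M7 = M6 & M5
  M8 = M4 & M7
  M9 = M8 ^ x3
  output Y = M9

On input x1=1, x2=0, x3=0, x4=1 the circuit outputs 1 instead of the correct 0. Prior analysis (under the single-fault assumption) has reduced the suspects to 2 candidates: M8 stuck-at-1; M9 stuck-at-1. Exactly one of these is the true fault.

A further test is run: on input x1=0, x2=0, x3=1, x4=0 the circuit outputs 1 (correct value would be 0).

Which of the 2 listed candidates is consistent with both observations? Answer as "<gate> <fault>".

M9 stuck-at-1

Evaluate each candidate on input x1=0, x2=0, x3=1, x4=0:
  M8 stuck-at-1: M1=1, M2=0, M3=1, M4=1, M5=1, M6=1, M7=1, M8=1 [stuck-at-1], M9=0 → 0 — eliminated
  M9 stuck-at-1: M1=1, M2=0, M3=1, M4=1, M5=1, M6=1, M7=1, M8=1, M9=1 [stuck-at-1] → 1 — matches
Only M9 stuck-at-1 reproduces the observed 1.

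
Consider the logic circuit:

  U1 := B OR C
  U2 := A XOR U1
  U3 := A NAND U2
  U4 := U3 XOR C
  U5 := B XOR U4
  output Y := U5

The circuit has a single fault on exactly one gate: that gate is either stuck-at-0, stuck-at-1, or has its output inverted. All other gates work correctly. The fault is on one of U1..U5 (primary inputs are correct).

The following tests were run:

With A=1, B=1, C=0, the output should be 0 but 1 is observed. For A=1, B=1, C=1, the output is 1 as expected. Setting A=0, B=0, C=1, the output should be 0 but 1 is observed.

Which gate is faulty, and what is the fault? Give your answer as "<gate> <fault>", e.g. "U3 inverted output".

U5 stuck-at-1

Fault-free values for test 1 (A=1, B=1, C=0): U1=1, U2=0, U3=1, U4=1, U5=0, giving Y=0. Observed 1.
Test 1: faults giving observed 1 are {U1 stuck-at-0, U1 inverted output, U2 stuck-at-1, U2 inverted output, U3 stuck-at-0, U3 inverted output, U4 stuck-at-0, U4 inverted output, U5 stuck-at-1, U5 inverted output}.
Test 2 (A=1, B=1, C=1): fault-free U1=1, U2=0, U3=1, U4=0, U5=1 → 1; observed 1. Eliminates U1 stuck-at-0, U1 inverted output, U2 stuck-at-1, U2 inverted output, U3 stuck-at-0, U3 inverted output, U4 inverted output, U5 inverted output.
Test 3 (A=0, B=0, C=1): fault-free U1=1, U2=1, U3=1, U4=0, U5=0 → 0; observed 1. Eliminates U4 stuck-at-0.
Only U5 stuck-at-1 is consistent with every test.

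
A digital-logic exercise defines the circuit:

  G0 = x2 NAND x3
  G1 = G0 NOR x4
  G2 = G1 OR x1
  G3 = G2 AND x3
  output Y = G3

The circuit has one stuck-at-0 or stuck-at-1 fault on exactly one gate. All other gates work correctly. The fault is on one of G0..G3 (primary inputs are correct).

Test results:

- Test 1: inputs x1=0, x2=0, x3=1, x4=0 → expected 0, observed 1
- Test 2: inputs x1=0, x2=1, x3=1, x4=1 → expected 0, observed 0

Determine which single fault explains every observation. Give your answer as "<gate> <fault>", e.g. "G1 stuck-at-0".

Fault-free values for test 1 (x1=0, x2=0, x3=1, x4=0): G0=1, G1=0, G2=0, G3=0, giving Y=0. Observed 1.
Test 1: faults giving observed 1 are {G0 stuck-at-0, G1 stuck-at-1, G2 stuck-at-1, G3 stuck-at-1}.
Test 2 (x1=0, x2=1, x3=1, x4=1): fault-free G0=0, G1=0, G2=0, G3=0 → 0; observed 0. Eliminates G1 stuck-at-1, G2 stuck-at-1, G3 stuck-at-1.
Only G0 stuck-at-0 is consistent with every test.

G0 stuck-at-0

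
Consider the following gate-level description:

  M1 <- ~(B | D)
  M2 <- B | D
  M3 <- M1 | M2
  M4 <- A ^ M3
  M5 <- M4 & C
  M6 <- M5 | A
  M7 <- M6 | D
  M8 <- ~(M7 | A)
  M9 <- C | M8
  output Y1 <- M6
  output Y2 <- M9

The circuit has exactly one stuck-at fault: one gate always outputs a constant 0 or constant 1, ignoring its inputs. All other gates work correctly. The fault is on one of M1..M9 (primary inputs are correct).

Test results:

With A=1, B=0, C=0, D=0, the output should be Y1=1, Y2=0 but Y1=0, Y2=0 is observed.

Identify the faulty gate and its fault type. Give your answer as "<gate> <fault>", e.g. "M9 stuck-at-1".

M6 stuck-at-0

Fault-free values for test 1 (A=1, B=0, C=0, D=0): M1=1, M2=0, M3=1, M4=0, M5=0, M6=1, M7=1, M8=0, M9=0, giving Y1=1, Y2=0. Observed Y1=0, Y2=0.
Test 1: faults giving observed Y1=0, Y2=0 are {M6 stuck-at-0}.
Only M6 stuck-at-0 is consistent with every test.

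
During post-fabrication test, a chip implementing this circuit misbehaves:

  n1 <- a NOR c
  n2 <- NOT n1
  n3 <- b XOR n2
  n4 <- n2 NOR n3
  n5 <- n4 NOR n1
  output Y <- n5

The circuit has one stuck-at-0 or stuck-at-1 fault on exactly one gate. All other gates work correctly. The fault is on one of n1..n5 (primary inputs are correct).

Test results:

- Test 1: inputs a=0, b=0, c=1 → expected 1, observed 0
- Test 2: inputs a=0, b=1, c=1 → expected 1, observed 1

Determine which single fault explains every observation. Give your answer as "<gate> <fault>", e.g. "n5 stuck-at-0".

n2 stuck-at-0

Fault-free values for test 1 (a=0, b=0, c=1): n1=0, n2=1, n3=1, n4=0, n5=1, giving Y=1. Observed 0.
Test 1: faults giving observed 0 are {n1 stuck-at-1, n2 stuck-at-0, n4 stuck-at-1, n5 stuck-at-0}.
Test 2 (a=0, b=1, c=1): fault-free n1=0, n2=1, n3=0, n4=0, n5=1 → 1; observed 1. Eliminates n1 stuck-at-1, n4 stuck-at-1, n5 stuck-at-0.
Only n2 stuck-at-0 is consistent with every test.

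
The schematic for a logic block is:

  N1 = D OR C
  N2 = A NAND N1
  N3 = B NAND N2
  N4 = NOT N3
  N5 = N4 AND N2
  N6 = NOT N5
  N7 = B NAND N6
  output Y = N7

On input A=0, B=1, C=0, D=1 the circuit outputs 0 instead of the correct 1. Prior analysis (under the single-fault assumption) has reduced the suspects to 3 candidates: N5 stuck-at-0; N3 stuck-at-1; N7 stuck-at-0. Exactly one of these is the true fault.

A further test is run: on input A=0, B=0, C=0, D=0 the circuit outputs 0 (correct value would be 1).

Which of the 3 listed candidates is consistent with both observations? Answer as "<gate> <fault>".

N7 stuck-at-0

Evaluate each candidate on input A=0, B=0, C=0, D=0:
  N5 stuck-at-0: N1=0, N2=1, N3=1, N4=0, N5=0 [stuck-at-0], N6=1, N7=1 → 1 — eliminated
  N3 stuck-at-1: N1=0, N2=1, N3=1 [stuck-at-1], N4=0, N5=0, N6=1, N7=1 → 1 — eliminated
  N7 stuck-at-0: N1=0, N2=1, N3=1, N4=0, N5=0, N6=1, N7=0 [stuck-at-0] → 0 — matches
Only N7 stuck-at-0 reproduces the observed 0.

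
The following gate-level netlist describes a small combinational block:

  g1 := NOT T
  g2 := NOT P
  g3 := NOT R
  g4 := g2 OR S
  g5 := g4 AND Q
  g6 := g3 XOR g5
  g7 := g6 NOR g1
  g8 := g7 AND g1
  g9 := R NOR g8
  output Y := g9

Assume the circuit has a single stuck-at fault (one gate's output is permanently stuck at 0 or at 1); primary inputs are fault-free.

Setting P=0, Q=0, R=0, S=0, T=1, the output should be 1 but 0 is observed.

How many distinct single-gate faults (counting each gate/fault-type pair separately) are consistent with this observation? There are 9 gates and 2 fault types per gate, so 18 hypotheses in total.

Fault-free: g1=0, g2=1, g3=1, g4=1, g5=0, g6=1, g7=0, g8=0, g9=1 → 1. Observed 0.
  g1: none of the 2 fault types match ✗
  g2: none of the 2 fault types match ✗
  g3: none of the 2 fault types match ✗
  g4: none of the 2 fault types match ✗
  g5: none of the 2 fault types match ✗
  g6: none of the 2 fault types match ✗
  g7: none of the 2 fault types match ✗
  g8: stuck-at-1 ✓; others ✗
  g9: stuck-at-0 ✓; others ✗
Consistent faults: {g8 stuck-at-1, g9 stuck-at-0} — 2 in all.

2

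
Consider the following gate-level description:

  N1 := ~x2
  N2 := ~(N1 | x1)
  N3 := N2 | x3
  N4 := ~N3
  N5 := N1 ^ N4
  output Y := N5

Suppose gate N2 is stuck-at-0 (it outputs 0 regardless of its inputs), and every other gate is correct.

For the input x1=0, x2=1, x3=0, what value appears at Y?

1

Propagate with N2 forced: N1=0, N2=0 [stuck-at-0], N3=0, N4=1, N5=1.
So Y = 1. (Without the fault it would be 0.)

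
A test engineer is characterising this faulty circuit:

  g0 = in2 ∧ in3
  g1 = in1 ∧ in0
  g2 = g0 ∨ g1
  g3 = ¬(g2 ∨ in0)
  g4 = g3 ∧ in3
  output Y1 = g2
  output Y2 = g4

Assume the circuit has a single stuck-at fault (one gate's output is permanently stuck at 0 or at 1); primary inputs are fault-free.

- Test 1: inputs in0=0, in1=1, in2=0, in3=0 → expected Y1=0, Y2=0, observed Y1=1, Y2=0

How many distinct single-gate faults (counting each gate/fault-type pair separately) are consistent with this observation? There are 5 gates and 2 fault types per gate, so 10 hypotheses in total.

Fault-free: g0=0, g1=0, g2=0, g3=1, g4=0 → Y1=0, Y2=0. Observed Y1=1, Y2=0.
  g0 stuck-at-0: output Y1=0, Y2=0 ✗
  g0 stuck-at-1: output Y1=1, Y2=0 ✓
  g1 stuck-at-0: output Y1=0, Y2=0 ✗
  g1 stuck-at-1: output Y1=1, Y2=0 ✓
  g2 stuck-at-0: output Y1=0, Y2=0 ✗
  g2 stuck-at-1: output Y1=1, Y2=0 ✓
  g3 stuck-at-0: output Y1=0, Y2=0 ✗
  g3 stuck-at-1: output Y1=0, Y2=0 ✗
  g4 stuck-at-0: output Y1=0, Y2=0 ✗
  g4 stuck-at-1: output Y1=0, Y2=1 ✗
Consistent faults: {g0 stuck-at-1, g1 stuck-at-1, g2 stuck-at-1} — 3 in all.

3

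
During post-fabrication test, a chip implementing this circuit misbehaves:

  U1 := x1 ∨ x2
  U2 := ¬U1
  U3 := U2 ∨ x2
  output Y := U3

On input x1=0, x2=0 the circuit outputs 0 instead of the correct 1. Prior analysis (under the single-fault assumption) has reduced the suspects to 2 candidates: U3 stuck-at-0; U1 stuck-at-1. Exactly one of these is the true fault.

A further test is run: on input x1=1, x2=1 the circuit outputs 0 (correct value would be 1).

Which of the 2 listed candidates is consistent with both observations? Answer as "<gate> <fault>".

Evaluate each candidate on input x1=1, x2=1:
  U3 stuck-at-0: U1=1, U2=0, U3=0 [stuck-at-0] → 0 — matches
  U1 stuck-at-1: U1=1 [stuck-at-1], U2=0, U3=1 → 1 — eliminated
Only U3 stuck-at-0 reproduces the observed 0.

U3 stuck-at-0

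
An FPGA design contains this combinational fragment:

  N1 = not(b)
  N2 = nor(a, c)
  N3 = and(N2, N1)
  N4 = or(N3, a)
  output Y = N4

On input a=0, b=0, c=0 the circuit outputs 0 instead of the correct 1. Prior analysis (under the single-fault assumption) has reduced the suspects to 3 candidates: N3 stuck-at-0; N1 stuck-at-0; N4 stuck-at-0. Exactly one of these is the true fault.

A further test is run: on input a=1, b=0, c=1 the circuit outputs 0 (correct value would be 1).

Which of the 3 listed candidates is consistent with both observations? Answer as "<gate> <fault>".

Evaluate each candidate on input a=1, b=0, c=1:
  N3 stuck-at-0: N1=1, N2=0, N3=0 [stuck-at-0], N4=1 → 1 — eliminated
  N1 stuck-at-0: N1=0 [stuck-at-0], N2=0, N3=0, N4=1 → 1 — eliminated
  N4 stuck-at-0: N1=1, N2=0, N3=0, N4=0 [stuck-at-0] → 0 — matches
Only N4 stuck-at-0 reproduces the observed 0.

N4 stuck-at-0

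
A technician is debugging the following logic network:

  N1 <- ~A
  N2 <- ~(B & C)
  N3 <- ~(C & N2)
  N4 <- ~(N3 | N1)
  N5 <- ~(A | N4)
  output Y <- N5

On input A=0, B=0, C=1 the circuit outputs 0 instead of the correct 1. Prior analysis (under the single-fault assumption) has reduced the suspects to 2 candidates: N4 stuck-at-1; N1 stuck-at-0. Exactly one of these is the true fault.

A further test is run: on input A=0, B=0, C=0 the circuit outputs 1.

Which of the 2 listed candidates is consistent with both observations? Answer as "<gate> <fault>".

N1 stuck-at-0

Evaluate each candidate on input A=0, B=0, C=0:
  N4 stuck-at-1: N1=1, N2=1, N3=1, N4=1 [stuck-at-1], N5=0 → 0 — eliminated
  N1 stuck-at-0: N1=0 [stuck-at-0], N2=1, N3=1, N4=0, N5=1 → 1 — matches
Only N1 stuck-at-0 reproduces the observed 1.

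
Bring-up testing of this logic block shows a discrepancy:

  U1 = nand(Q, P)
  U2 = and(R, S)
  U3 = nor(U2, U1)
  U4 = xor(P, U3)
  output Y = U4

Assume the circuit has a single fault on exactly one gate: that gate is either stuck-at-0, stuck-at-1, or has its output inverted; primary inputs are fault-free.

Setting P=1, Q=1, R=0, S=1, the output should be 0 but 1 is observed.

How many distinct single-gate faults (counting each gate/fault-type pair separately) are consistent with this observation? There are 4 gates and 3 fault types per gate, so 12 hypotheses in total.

8

Fault-free: U1=0, U2=0, U3=1, U4=0 → 0. Observed 1.
  U1 stuck-at-0: output 0 ✗
  U1 stuck-at-1: output 1 ✓
  U1 inverted output: output 1 ✓
  U2 stuck-at-0: output 0 ✗
  U2 stuck-at-1: output 1 ✓
  U2 inverted output: output 1 ✓
  U3 stuck-at-0: output 1 ✓
  U3 stuck-at-1: output 0 ✗
  U3 inverted output: output 1 ✓
  U4 stuck-at-0: output 0 ✗
  U4 stuck-at-1: output 1 ✓
  U4 inverted output: output 1 ✓
Consistent faults: {U1 stuck-at-1, U1 inverted output, U2 stuck-at-1, U2 inverted output, U3 stuck-at-0, U3 inverted output, U4 stuck-at-1, U4 inverted output} — 8 in all.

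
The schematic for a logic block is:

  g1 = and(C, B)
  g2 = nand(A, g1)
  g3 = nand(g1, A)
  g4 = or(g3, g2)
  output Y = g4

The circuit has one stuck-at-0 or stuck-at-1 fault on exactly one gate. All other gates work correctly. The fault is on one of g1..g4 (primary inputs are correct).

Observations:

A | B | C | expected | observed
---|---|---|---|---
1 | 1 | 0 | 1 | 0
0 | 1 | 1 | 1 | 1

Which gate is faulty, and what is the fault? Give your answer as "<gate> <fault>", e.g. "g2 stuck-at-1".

Fault-free values for test 1 (A=1, B=1, C=0): g1=0, g2=1, g3=1, g4=1, giving Y=1. Observed 0.
Test 1: faults giving observed 0 are {g1 stuck-at-1, g4 stuck-at-0}.
Test 2 (A=0, B=1, C=1): fault-free g1=1, g2=1, g3=1, g4=1 → 1; observed 1. Eliminates g4 stuck-at-0.
Only g1 stuck-at-1 is consistent with every test.

g1 stuck-at-1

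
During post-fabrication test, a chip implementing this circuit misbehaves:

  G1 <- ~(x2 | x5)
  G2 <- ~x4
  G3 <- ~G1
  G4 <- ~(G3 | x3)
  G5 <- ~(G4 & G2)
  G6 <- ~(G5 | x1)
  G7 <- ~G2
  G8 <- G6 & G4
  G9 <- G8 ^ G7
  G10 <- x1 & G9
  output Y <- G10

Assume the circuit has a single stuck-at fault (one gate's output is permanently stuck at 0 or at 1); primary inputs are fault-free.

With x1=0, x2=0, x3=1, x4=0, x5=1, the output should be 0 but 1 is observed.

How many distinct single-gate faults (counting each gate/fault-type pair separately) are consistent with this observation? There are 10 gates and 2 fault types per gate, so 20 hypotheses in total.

1

Fault-free: G1=0, G2=1, G3=1, G4=0, G5=1, G6=0, G7=0, G8=0, G9=0, G10=0 → 0. Observed 1.
  G1: none of the 2 fault types match ✗
  G2: none of the 2 fault types match ✗
  G3: none of the 2 fault types match ✗
  G4: none of the 2 fault types match ✗
  G5: none of the 2 fault types match ✗
  G6: none of the 2 fault types match ✗
  G7: none of the 2 fault types match ✗
  G8: none of the 2 fault types match ✗
  G9: none of the 2 fault types match ✗
  G10: stuck-at-1 ✓; others ✗
Consistent faults: {G10 stuck-at-1} — 1 in all.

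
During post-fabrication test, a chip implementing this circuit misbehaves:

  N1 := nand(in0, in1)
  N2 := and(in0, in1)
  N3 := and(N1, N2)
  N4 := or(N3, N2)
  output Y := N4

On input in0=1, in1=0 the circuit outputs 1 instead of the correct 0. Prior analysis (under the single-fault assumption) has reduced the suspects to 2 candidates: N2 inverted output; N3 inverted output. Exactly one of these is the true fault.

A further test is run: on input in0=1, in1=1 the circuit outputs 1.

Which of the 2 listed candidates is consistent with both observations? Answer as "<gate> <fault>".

Evaluate each candidate on input in0=1, in1=1:
  N2 inverted output: N1=0, N2=0 [inverted output], N3=0, N4=0 → 0 — eliminated
  N3 inverted output: N1=0, N2=1, N3=1 [inverted output], N4=1 → 1 — matches
Only N3 inverted output reproduces the observed 1.

N3 inverted output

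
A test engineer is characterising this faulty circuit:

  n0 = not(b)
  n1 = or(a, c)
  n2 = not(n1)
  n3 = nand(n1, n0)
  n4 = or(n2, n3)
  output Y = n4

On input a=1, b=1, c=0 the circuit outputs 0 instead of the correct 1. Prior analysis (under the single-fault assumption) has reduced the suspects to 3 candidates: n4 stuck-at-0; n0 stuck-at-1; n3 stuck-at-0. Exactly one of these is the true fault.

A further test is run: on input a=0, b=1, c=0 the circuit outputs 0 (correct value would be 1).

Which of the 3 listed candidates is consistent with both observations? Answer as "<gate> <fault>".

n4 stuck-at-0

Evaluate each candidate on input a=0, b=1, c=0:
  n4 stuck-at-0: n0=0, n1=0, n2=1, n3=1, n4=0 [stuck-at-0] → 0 — matches
  n0 stuck-at-1: n0=1 [stuck-at-1], n1=0, n2=1, n3=1, n4=1 → 1 — eliminated
  n3 stuck-at-0: n0=0, n1=0, n2=1, n3=0 [stuck-at-0], n4=1 → 1 — eliminated
Only n4 stuck-at-0 reproduces the observed 0.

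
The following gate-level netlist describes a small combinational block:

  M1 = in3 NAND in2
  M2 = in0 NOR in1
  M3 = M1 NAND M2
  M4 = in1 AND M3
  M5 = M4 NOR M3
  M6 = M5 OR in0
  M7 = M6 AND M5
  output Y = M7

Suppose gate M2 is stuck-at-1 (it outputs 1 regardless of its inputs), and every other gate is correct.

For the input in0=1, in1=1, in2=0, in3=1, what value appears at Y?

Propagate with M2 forced: M1=1, M2=1 [stuck-at-1], M3=0, M4=0, M5=1, M6=1, M7=1.
So Y = 1. (Without the fault it would be 0.)

1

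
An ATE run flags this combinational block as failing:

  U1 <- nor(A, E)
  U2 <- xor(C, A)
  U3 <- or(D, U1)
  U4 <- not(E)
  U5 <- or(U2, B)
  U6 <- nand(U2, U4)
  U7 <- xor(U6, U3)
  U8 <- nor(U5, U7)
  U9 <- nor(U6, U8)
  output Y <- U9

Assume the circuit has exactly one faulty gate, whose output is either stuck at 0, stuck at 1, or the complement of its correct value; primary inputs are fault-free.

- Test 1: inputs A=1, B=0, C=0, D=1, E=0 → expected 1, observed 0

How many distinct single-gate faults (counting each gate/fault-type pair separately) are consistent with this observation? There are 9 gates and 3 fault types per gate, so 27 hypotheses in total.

10

Fault-free: U1=0, U2=1, U3=1, U4=1, U5=1, U6=0, U7=1, U8=0, U9=1 → 1. Observed 0.
  U1: none of the 3 fault types match ✗
  U2: stuck-at-0, inverted output ✓; others ✗
  U3: none of the 3 fault types match ✗
  U4: stuck-at-0, inverted output ✓; others ✗
  U5: none of the 3 fault types match ✗
  U6: stuck-at-1, inverted output ✓; others ✗
  U7: none of the 3 fault types match ✗
  U8: stuck-at-1, inverted output ✓; others ✗
  U9: stuck-at-0, inverted output ✓; others ✗
Consistent faults: {U2 stuck-at-0, U2 inverted output, U4 stuck-at-0, U4 inverted output, U6 stuck-at-1, U6 inverted output, U8 stuck-at-1, U8 inverted output, U9 stuck-at-0, U9 inverted output} — 10 in all.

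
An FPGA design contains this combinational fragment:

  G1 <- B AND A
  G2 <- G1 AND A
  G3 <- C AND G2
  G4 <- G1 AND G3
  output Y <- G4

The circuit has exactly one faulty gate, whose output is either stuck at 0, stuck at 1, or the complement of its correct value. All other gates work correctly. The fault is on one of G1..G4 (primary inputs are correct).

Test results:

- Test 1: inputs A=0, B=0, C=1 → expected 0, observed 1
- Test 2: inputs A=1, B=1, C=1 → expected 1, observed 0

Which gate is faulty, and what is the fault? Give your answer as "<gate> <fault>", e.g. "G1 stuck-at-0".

Fault-free values for test 1 (A=0, B=0, C=1): G1=0, G2=0, G3=0, G4=0, giving Y=0. Observed 1.
Test 1: faults giving observed 1 are {G4 stuck-at-1, G4 inverted output}.
Test 2 (A=1, B=1, C=1): fault-free G1=1, G2=1, G3=1, G4=1 → 1; observed 0. Eliminates G4 stuck-at-1.
Only G4 inverted output is consistent with every test.

G4 inverted output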